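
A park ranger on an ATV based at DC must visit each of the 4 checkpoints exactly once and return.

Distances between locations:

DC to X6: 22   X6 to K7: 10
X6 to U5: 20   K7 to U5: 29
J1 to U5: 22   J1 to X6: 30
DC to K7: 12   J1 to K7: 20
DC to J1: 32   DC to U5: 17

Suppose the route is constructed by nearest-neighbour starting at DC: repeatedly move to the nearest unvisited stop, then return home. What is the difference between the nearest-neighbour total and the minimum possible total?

DC: K7=12, U5=17, X6=22, J1=32 ⇒ K7
K7: X6=10, J1=20, U5=29 ⇒ X6
X6: U5=20, J1=30 ⇒ U5
U5: J1=22 ⇒ J1
NN route DC → K7 → X6 → U5 → J1 → DC costs 96.
Optimal: DC → X6 → K7 → J1 → U5 → DC costs 91 (by enumerating all 12 distinct tours).
Excess = 96 − 91 = 5.

Excess over optimum: 5.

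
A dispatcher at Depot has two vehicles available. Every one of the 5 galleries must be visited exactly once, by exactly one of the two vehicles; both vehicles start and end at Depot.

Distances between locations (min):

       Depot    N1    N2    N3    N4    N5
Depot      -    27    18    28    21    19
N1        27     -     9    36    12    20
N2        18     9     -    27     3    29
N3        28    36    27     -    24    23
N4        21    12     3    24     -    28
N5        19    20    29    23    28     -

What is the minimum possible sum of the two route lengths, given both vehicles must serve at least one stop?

128 min — the smallest possible combined total.

There are 2^4 − 1 = 15 ways to divide the 5 stops into two non-empty groups. For each, the best each vehicle can do is its own shortest tour through its group:
  {N1} + {N2, N3, N4, N5}: 54 + 87 = 141
  {N2} + {N1, N3, N4, N5}: 36 + 103 = 139
  {N1, N2} + {N3, N4, N5}: 54 + 87 = 141
  {N3} + {N1, N2, N4, N5}: 56 + 72 = 128
  {N1, N3} + {N2, N4, N5}: 91 + 68 = 159
  {N2, N3} + {N1, N4, N5}: 73 + 72 = 145
  … (15 splits in total)
Best: vehicle 1 Depot → N3 → Depot = 56; vehicle 2 Depot → N2 → N4 → N1 → N5 → Depot = 72; combined 128.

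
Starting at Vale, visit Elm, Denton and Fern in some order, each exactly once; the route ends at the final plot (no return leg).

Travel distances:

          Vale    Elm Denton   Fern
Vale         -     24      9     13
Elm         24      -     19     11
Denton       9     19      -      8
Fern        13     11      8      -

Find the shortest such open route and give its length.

There are 3! = 6 possible orderings.
Vale - Elm - Denton - Fern: 24+19+8 = 51
Vale - Elm - Fern - Denton: 24+11+8 = 43
Vale - Denton - Elm - Fern: 9+19+11 = 39
Vale - Denton - Fern - Elm: 9+8+11 = 28
Vale - Fern - Elm - Denton: 13+11+19 = 43
Vale - Fern - Denton - Elm: 13+8+19 = 40
The minimum is 28.
One shortest path: Vale → Denton → Fern → Elm.

28 — the minimum one-way total.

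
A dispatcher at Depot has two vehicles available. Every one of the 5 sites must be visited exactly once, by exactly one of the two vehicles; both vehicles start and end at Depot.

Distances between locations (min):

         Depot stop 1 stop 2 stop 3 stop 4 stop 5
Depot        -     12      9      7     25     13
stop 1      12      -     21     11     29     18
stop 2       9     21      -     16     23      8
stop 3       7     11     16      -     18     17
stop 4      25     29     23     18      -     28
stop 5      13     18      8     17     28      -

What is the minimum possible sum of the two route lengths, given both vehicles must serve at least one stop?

Minimum combined distance: 93 min.

There are 2^4 − 1 = 15 ways to divide the 5 stops into two non-empty groups. For each, the best each vehicle can do is its own shortest tour through its group:
  {stop 1} + {stop 2, stop 3, stop 4, stop 5}: 24 + 69 = 93
  {stop 2} + {stop 1, stop 3, stop 4, stop 5}: 18 + 82 = 100
  {stop 1, stop 2} + {stop 3, stop 4, stop 5}: 42 + 66 = 108
  {stop 3} + {stop 1, stop 2, stop 4, stop 5}: 14 + 85 = 99
  {stop 1, stop 3} + {stop 2, stop 4, stop 5}: 30 + 69 = 99
  {stop 2, stop 3} + {stop 1, stop 4, stop 5}: 32 + 82 = 114
  … (15 splits in total)
Best: vehicle 1 Depot → stop 1 → Depot = 24; vehicle 2 Depot → stop 3 → stop 4 → stop 2 → stop 5 → Depot = 69; combined 93.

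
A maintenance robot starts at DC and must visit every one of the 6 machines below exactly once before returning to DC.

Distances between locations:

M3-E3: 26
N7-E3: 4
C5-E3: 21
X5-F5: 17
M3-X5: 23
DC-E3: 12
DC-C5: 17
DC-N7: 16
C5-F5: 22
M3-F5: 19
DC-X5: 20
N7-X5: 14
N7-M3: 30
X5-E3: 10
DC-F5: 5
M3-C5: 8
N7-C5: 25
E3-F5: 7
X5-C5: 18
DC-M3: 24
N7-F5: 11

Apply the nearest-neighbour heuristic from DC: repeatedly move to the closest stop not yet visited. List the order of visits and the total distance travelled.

From DC: distances to unvisited — F5=5, E3=12, N7=16, C5=17, X5=20, M3=24. Nearest is F5 (5).
From F5: distances to unvisited — E3=7, N7=11, X5=17, M3=19, C5=22. Nearest is E3 (7).
From E3: distances to unvisited — N7=4, X5=10, C5=21, M3=26. Nearest is N7 (4).
From N7: distances to unvisited — X5=14, C5=25, M3=30. Nearest is X5 (14).
From X5: distances to unvisited — C5=18, M3=23. Nearest is C5 (18).
From C5: distances to unvisited — M3=8. Nearest is M3 (8).
Return M3→DC: 24.
Total = 5 + 7 + 4 + 14 + 18 + 8 + 24 = 80.

Total distance 80 via the nearest-neighbour route DC → F5 → E3 → N7 → X5 → C5 → M3 → DC.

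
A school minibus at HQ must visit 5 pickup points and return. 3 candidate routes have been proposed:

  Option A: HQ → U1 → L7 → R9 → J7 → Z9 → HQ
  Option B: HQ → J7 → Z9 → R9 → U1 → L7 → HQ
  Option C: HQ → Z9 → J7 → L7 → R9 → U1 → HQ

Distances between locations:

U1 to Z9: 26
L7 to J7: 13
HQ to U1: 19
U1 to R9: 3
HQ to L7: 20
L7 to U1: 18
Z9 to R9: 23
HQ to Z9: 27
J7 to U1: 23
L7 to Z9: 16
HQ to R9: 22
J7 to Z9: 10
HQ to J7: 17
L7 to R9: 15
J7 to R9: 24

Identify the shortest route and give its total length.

87 — Option C is the shortest.

Option A: 19 + 18 + 15 + 24 + 10 + 27 = 113
Option B: 17 + 10 + 23 + 3 + 18 + 20 = 91
Option C: 27 + 10 + 13 + 15 + 3 + 19 = 87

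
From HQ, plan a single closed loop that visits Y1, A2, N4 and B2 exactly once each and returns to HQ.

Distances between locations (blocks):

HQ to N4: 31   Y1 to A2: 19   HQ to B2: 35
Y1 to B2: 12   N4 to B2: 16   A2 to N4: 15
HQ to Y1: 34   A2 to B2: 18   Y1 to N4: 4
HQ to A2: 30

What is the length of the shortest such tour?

Shortest round trip = 95 blocks.

HQ→Y1→A2→N4→B2→HQ: 34+19+15+16+35 = 119
HQ→Y1→A2→B2→N4→HQ: 34+19+18+16+31 = 118
HQ→Y1→N4→A2→B2→HQ: 34+4+15+18+35 = 106
HQ→Y1→N4→B2→A2→HQ: 34+4+16+18+30 = 102
HQ→Y1→B2→A2→N4→HQ: 34+12+18+15+31 = 110
HQ→Y1→B2→N4→A2→HQ: 34+12+16+15+30 = 107
HQ→A2→Y1→N4→B2→HQ: 30+19+4+16+35 = 104
HQ→A2→Y1→B2→N4→HQ: 30+19+12+16+31 = 108
HQ→A2→N4→Y1→B2→HQ: 30+15+4+12+35 = 96
HQ→A2→B2→Y1→N4→HQ: 30+18+12+4+31 = 95
HQ→N4→Y1→A2→B2→HQ: 31+4+19+18+35 = 107
HQ→N4→A2→Y1→B2→HQ: 31+15+19+12+35 = 112
The minimum is 95.
One optimal route: HQ → A2 → B2 → Y1 → N4 → HQ (or its reverse).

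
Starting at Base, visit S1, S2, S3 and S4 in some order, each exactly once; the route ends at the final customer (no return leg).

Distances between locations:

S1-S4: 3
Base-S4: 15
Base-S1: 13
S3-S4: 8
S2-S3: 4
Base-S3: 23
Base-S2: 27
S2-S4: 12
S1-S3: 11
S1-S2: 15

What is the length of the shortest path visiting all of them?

Minimum one-way distance = 28.

There are 4! = 24 possible orderings.
Base→S1→S2→S3→S4: 13+15+4+8 = 40
Base→S1→S2→S4→S3: 13+15+12+8 = 48
Base→S1→S3→S2→S4: 13+11+4+12 = 40
Base→S1→S3→S4→S2: 13+11+8+12 = 44
Base→S1→S4→S2→S3: 13+3+12+4 = 32
Base→S1→S4→S3→S2: 13+3+8+4 = 28
Base→S2→S1→S3→S4: 27+15+11+8 = 61
Base→S2→S1→S4→S3: 27+15+3+8 = 53
Base→S2→S3→S1→S4: 27+4+11+3 = 45
Base→S2→S3→S4→S1: 27+4+8+3 = 42
Base→S2→S4→S1→S3: 27+12+3+11 = 53
Base→S2→S4→S3→S1: 27+12+8+11 = 58
Base→S3→S1→S2→S4: 23+11+15+12 = 61
Base→S3→S1→S4→S2: 23+11+3+12 = 49
… (10 more)
The minimum is 28.
One shortest path: Base → S1 → S4 → S3 → S2.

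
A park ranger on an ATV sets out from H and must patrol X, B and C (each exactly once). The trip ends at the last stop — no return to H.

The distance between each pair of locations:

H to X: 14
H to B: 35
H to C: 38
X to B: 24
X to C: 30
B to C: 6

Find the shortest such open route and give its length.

There are 3! = 6 possible orderings.
H→X→B→C: 14+24+6 = 44
H→X→C→B: 14+30+6 = 50
H→B→X→C: 35+24+30 = 89
H→B→C→X: 35+6+30 = 71
H→C→X→B: 38+30+24 = 92
H→C→B→X: 38+6+24 = 68
The minimum is 44.
One shortest path: H → X → B → C.

Shortest open route: 44.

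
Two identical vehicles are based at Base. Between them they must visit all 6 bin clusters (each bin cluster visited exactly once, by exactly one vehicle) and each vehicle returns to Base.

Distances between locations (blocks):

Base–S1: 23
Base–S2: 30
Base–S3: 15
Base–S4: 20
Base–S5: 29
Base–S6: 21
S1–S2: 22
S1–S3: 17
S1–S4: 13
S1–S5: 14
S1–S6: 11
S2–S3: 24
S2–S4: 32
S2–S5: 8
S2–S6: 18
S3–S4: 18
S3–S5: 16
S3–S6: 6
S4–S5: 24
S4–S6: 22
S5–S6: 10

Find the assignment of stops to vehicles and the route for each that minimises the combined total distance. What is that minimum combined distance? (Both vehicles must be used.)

There are 2^5 − 1 = 31 ways to divide the 6 stops into two non-empty groups. For each, the best each vehicle can do is its own shortest tour through its group:
  {S1} + {S2, S3, S4, S5, S6}: 46 + 91 = 137
  {S2} + {S1, S3, S4, S5, S6}: 60 + 78 = 138
  {S1, S2} + {S3, S4, S5, S6}: 75 + 75 = 150
  {S3} + {S1, S2, S4, S5, S6}: 30 + 92 = 122
  {S1, S3} + {S2, S4, S5, S6}: 55 + 90 = 145
  {S2, S3} + {S1, S4, S5, S6}: 69 + 78 = 147
  … (31 splits in total)
Best: vehicle 1 Base → S3 → Base = 30; vehicle 2 Base → S2 → S5 → S6 → S1 → S4 → Base = 92; combined 122.

122 blocks — the smallest possible combined total.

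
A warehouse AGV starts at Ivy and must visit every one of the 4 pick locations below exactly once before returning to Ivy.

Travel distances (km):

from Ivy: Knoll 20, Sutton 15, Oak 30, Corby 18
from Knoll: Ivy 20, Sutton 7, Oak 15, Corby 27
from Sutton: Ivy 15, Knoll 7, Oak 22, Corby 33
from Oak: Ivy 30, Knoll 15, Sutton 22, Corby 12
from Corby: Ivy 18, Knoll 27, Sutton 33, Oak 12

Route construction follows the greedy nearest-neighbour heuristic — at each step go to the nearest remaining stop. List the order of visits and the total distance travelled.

From Ivy: distances to unvisited — Sutton=15, Corby=18, Knoll=20, Oak=30. Nearest is Sutton (15).
From Sutton: distances to unvisited — Knoll=7, Oak=22, Corby=33. Nearest is Knoll (7).
From Knoll: distances to unvisited — Oak=15, Corby=27. Nearest is Oak (15).
From Oak: distances to unvisited — Corby=12. Nearest is Corby (12).
Return Corby→Ivy: 18.
Total = 15 + 7 + 15 + 12 + 18 = 67.

Nearest-neighbour total = 67 km; route Ivy → Sutton → Knoll → Oak → Corby → Ivy.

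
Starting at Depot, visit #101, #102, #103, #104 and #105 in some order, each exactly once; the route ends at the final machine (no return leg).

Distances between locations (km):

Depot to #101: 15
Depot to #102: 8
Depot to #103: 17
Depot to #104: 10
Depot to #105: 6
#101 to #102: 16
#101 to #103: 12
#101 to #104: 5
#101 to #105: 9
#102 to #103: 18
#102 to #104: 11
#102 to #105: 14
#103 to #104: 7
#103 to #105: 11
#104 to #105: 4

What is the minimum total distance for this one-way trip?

There are 5! = 120 possible orderings.
Depot - #101 - #102 - #103 - #104 - #105: 15+16+18+7+4 = 60
Depot - #101 - #102 - #103 - #105 - #104: 15+16+18+11+4 = 64
Depot - #101 - #102 - #104 - #103 - #105: 15+16+11+7+11 = 60
Depot - #101 - #102 - #104 - #105 - #103: 15+16+11+4+11 = 57
Depot - #101 - #102 - #105 - #103 - #104: 15+16+14+11+7 = 63
Depot - #101 - #102 - #105 - #104 - #103: 15+16+14+4+7 = 56
Depot - #101 - #103 - #102 - #104 - #105: 15+12+18+11+4 = 60
Depot - #101 - #103 - #102 - #105 - #104: 15+12+18+14+4 = 63
Depot - #101 - #103 - #104 - #102 - #105: 15+12+7+11+14 = 59
Depot - #101 - #103 - #104 - #105 - #102: 15+12+7+4+14 = 52
Depot - #101 - #103 - #105 - #102 - #104: 15+12+11+14+11 = 63
Depot - #101 - #103 - #105 - #104 - #102: 15+12+11+4+11 = 53
Depot - #101 - #104 - #102 - #103 - #105: 15+5+11+18+11 = 60
Depot - #101 - #104 - #102 - #105 - #103: 15+5+11+14+11 = 56
… (106 more)
Depot - #102 - #105 - #101 - #104 - #103: 8+14+9+5+7 = 43  ← best
The minimum is 43.
One shortest path: Depot → #102 → #105 → #101 → #104 → #103.

Minimum one-way distance = 43 km.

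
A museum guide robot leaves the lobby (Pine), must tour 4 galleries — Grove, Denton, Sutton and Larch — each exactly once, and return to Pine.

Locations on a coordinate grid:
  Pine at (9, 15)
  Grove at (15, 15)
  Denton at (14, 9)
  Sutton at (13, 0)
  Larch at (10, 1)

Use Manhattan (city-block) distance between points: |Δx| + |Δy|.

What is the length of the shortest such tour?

42 — the shortest possible round trip.

Pine→Grove→Denton→Sutton→Larch→Pine: 6+7+10+4+15 = 42
Pine→Grove→Denton→Larch→Sutton→Pine: 6+7+12+4+19 = 48
Pine→Grove→Sutton→Denton→Larch→Pine: 6+17+10+12+15 = 60
Pine→Grove→Sutton→Larch→Denton→Pine: 6+17+4+12+11 = 50
Pine→Grove→Larch→Denton→Sutton→Pine: 6+19+12+10+19 = 66
Pine→Grove→Larch→Sutton→Denton→Pine: 6+19+4+10+11 = 50
Pine→Denton→Grove→Sutton→Larch→Pine: 11+7+17+4+15 = 54
Pine→Denton→Grove→Larch→Sutton→Pine: 11+7+19+4+19 = 60
Pine→Denton→Sutton→Grove→Larch→Pine: 11+10+17+19+15 = 72
Pine→Denton→Larch→Grove→Sutton→Pine: 11+12+19+17+19 = 78
Pine→Sutton→Grove→Denton→Larch→Pine: 19+17+7+12+15 = 70
Pine→Sutton→Denton→Grove→Larch→Pine: 19+10+7+19+15 = 70
The minimum is 42.
One optimal route: Pine → Grove → Denton → Sutton → Larch → Pine (or its reverse).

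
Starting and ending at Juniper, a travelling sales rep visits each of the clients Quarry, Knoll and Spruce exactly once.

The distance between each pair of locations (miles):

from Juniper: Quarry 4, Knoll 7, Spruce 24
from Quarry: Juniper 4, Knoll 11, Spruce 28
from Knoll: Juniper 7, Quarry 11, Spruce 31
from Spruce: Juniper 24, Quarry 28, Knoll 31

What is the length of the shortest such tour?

There are 3 distinct closed tours to check (reversals are equivalent).
Juniper → Quarry → Knoll → Spruce → Juniper: 4+11+31+24 = 70
Juniper → Quarry → Spruce → Knoll → Juniper: 4+28+31+7 = 70
Juniper → Knoll → Quarry → Spruce → Juniper: 7+11+28+24 = 70
The minimum is 70.
One optimal route: Juniper → Quarry → Knoll → Spruce → Juniper (or its reverse).

Minimum total distance: 70 miles.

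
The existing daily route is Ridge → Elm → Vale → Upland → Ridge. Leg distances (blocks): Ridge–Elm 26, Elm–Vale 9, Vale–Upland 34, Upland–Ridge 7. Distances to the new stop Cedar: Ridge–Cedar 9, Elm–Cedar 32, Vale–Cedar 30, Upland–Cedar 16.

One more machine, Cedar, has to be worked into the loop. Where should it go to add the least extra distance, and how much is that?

+12 blocks — insert Cedar between Vale and Upland.

Insertion cost between consecutive stops i–j is d(i,Cedar) + d(Cedar,j) − d(i,j):
  between Ridge and Elm: 9 + 32 − 26 = 15
  between Elm and Vale: 32 + 30 − 9 = 53
  between Vale and Upland: 30 + 16 − 34 = 12
  between Upland and Ridge: 16 + 9 − 7 = 18
Cheapest insertion is between Vale and Upland, adding 12.
New total = 76 + 12 = 88.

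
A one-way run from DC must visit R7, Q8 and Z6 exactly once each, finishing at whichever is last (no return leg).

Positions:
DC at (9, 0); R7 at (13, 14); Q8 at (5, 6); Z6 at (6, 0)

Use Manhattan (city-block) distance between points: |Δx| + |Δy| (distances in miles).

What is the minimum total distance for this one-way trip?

Minimum one-way distance = 26 miles.

There are 3! = 6 possible orderings.
DC→R7→Q8→Z6: 18+16+7 = 41
DC→R7→Z6→Q8: 18+21+7 = 46
DC→Q8→R7→Z6: 10+16+21 = 47
DC→Q8→Z6→R7: 10+7+21 = 38
DC→Z6→R7→Q8: 3+21+16 = 40
DC→Z6→Q8→R7: 3+7+16 = 26
The minimum is 26.
One shortest path: DC → Z6 → Q8 → R7.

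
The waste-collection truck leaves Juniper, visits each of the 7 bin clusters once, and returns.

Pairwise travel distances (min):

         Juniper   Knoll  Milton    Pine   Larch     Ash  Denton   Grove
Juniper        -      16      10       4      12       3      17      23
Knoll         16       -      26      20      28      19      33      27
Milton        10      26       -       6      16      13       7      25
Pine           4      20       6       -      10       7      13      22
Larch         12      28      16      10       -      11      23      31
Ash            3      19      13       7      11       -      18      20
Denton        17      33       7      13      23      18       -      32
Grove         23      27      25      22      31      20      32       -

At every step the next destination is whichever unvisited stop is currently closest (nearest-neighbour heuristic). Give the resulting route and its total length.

From Juniper: distances to unvisited — Ash=3, Pine=4, Milton=10, Larch=12, Knoll=16, Denton=17, Grove=23. Nearest is Ash (3).
From Ash: distances to unvisited — Pine=7, Larch=11, Milton=13, Denton=18, Knoll=19, Grove=20. Nearest is Pine (7).
From Pine: distances to unvisited — Milton=6, Larch=10, Denton=13, Knoll=20, Grove=22. Nearest is Milton (6).
From Milton: distances to unvisited — Denton=7, Larch=16, Grove=25, Knoll=26. Nearest is Denton (7).
From Denton: distances to unvisited — Larch=23, Grove=32, Knoll=33. Nearest is Larch (23).
From Larch: distances to unvisited — Knoll=28, Grove=31. Nearest is Knoll (28).
From Knoll: distances to unvisited — Grove=27. Nearest is Grove (27).
Return Grove→Juniper: 23.
Total = 3 + 7 + 6 + 7 + 23 + 28 + 27 + 23 = 124.

Nearest-neighbour total = 124 min; route Juniper → Ash → Pine → Milton → Denton → Larch → Knoll → Grove → Juniper.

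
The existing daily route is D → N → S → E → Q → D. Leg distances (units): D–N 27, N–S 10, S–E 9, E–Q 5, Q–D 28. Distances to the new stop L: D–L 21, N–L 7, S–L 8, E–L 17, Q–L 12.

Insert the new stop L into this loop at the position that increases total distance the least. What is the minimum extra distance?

Adding 1 by placing L on the D–N leg.

Insertion cost between consecutive stops i–j is d(i,L) + d(L,j) − d(i,j):
  between D and N: 21 + 7 − 27 = 1
  between N and S: 7 + 8 − 10 = 5
  between S and E: 8 + 17 − 9 = 16
  between E and Q: 17 + 12 − 5 = 24
  between Q and D: 12 + 21 − 28 = 5
Cheapest insertion is between D and N, adding 1.
New total = 79 + 1 = 80.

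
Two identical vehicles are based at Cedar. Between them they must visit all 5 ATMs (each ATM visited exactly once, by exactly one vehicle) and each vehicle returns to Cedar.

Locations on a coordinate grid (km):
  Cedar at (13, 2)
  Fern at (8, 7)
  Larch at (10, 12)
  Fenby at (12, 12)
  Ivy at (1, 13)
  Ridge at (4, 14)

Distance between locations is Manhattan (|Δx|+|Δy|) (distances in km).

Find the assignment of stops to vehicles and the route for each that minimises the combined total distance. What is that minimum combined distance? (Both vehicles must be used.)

Try each way of splitting the stops between the two vehicles (each non-empty) and, for each split, find the best tour for each vehicle:
  {Fern} + {Larch, Fenby, Ivy, Ridge}: 20 + 48 = 68
  {Larch} + {Fern, Fenby, Ivy, Ridge}: 26 + 48 = 74
  {Fern, Larch} + {Fenby, Ivy, Ridge}: 30 + 48 = 78
  {Fenby} + {Fern, Larch, Ivy, Ridge}: 22 + 48 = 70
  {Fern, Fenby} + {Larch, Ivy, Ridge}: 30 + 48 = 78
  {Larch, Fenby} + {Fern, Ivy, Ridge}: 26 + 48 = 74
  … (15 splits in total)
Best: vehicle 1 Cedar → Fern → Cedar = 20; vehicle 2 Cedar → Larch → Ivy → Ridge → Fenby → Cedar = 48; combined 68.

Minimum combined distance: 68 km.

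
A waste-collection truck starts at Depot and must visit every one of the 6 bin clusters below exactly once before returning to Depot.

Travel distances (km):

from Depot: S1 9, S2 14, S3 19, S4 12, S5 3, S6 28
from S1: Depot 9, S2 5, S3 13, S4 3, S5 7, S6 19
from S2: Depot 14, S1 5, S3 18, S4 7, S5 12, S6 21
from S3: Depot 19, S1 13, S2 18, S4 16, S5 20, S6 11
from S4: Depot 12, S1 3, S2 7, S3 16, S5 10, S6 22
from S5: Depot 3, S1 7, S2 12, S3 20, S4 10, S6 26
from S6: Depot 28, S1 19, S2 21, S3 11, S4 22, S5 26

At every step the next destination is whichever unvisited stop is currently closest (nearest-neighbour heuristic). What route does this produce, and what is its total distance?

At Depot the remaining stops are S5 3, S1 9, S4 12, S2 14, S3 19, S6 28; go to S5.
At S5 the remaining stops are S1 7, S4 10, S2 12, S3 20, S6 26; go to S1.
At S1 the remaining stops are S4 3, S2 5, S3 13, S6 19; go to S4.
At S4 the remaining stops are S2 7, S3 16, S6 22; go to S2.
At S2 the remaining stops are S3 18, S6 21; go to S3.
At S3 the remaining stops are S6 11; go to S6.
Return S6→Depot: 28.
Total = 3 + 7 + 3 + 7 + 18 + 11 + 28 = 77.

Total distance 77 km via the nearest-neighbour route Depot → S5 → S1 → S4 → S2 → S3 → S6 → Depot.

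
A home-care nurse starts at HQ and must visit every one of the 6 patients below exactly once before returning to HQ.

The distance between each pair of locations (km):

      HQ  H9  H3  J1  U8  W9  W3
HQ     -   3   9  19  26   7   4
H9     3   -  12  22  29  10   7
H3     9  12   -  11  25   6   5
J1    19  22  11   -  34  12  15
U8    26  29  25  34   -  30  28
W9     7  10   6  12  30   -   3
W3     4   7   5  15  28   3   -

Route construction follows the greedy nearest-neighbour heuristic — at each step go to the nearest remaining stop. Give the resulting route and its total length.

From HQ: distances to unvisited — H9=3, W3=4, W9=7, H3=9, J1=19, U8=26. Nearest is H9 (3).
From H9: distances to unvisited — W3=7, W9=10, H3=12, J1=22, U8=29. Nearest is W3 (7).
From W3: distances to unvisited — W9=3, H3=5, J1=15, U8=28. Nearest is W9 (3).
From W9: distances to unvisited — H3=6, J1=12, U8=30. Nearest is H3 (6).
From H3: distances to unvisited — J1=11, U8=25. Nearest is J1 (11).
From J1: distances to unvisited — U8=34. Nearest is U8 (34).
Return U8→HQ: 26.
Total = 3 + 7 + 3 + 6 + 11 + 34 + 26 = 90.

90 km along HQ → H9 → W3 → W9 → H3 → J1 → U8 → HQ.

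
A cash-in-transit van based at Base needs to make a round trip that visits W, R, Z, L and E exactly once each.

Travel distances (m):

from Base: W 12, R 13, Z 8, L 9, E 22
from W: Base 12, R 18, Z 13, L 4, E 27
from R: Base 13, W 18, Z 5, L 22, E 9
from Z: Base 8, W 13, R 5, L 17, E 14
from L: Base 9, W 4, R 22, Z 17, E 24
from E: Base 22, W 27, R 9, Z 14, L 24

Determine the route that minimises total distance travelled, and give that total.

With 5 stops there are 5!/2 = 60 distinct round trips (a route and its reverse cost the same).
Base - W - R - Z - L - E - Base: 12+18+5+17+24+22 = 98
Base - W - R - Z - E - L - Base: 12+18+5+14+24+9 = 82
Base - W - R - L - Z - E - Base: 12+18+22+17+14+22 = 105
Base - W - R - L - E - Z - Base: 12+18+22+24+14+8 = 98
Base - W - R - E - Z - L - Base: 12+18+9+14+17+9 = 79
Base - W - R - E - L - Z - Base: 12+18+9+24+17+8 = 88
Base - W - Z - R - L - E - Base: 12+13+5+22+24+22 = 98
Base - W - Z - R - E - L - Base: 12+13+5+9+24+9 = 72
Base - W - Z - L - R - E - Base: 12+13+17+22+9+22 = 95
Base - W - Z - L - E - R - Base: 12+13+17+24+9+13 = 88
Base - W - Z - E - R - L - Base: 12+13+14+9+22+9 = 79
Base - W - Z - E - L - R - Base: 12+13+14+24+22+13 = 98
Base - W - L - R - Z - E - Base: 12+4+22+5+14+22 = 79
Base - W - L - R - E - Z - Base: 12+4+22+9+14+8 = 69
… (46 more)
Base - W - L - E - R - Z - Base: 12+4+24+9+5+8 = 62  ← best
The minimum is 62.
One optimal route: Base → W → L → E → R → Z → Base (or its reverse).

Shortest round trip = 62 m.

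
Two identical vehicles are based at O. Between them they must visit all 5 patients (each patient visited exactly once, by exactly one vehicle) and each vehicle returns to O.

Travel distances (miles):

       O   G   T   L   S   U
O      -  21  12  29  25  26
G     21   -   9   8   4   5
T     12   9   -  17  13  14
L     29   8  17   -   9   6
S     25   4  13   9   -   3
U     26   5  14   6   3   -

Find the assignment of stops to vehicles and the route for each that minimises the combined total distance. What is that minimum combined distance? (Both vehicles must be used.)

There are 2^4 − 1 = 15 ways to divide the 5 stops into two non-empty groups. For each, the best each vehicle can do is its own shortest tour through its group:
  {G} + {T, L, S, U}: 42 + 63 = 105
  {T} + {G, L, S, U}: 24 + 63 = 87
  {G, T} + {L, S, U}: 42 + 63 = 105
  {L} + {G, T, S, U}: 58 + 54 = 112
  {G, L} + {T, S, U}: 58 + 54 = 112
  {T, L} + {G, S, U}: 58 + 54 = 112
  … (15 splits in total)
Best: vehicle 1 O → T → O = 24; vehicle 2 O → G → L → U → S → O = 63; combined 87.

Minimum combined distance: 87 miles.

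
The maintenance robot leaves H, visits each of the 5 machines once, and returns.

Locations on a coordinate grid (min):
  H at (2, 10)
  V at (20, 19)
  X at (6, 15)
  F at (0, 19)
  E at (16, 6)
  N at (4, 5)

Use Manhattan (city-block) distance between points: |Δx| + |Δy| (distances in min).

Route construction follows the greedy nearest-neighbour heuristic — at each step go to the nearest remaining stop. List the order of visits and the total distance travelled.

H → [N:7 / X:9 / F:11 / E:18 / V:27] → N (7)
N → [X:12 / E:13 / F:18 / V:30] → X (12)
X → [F:10 / V:18 / E:19] → F (10)
F → [V:20 / E:29] → V (20)
V → [E:17] → E (17)
Return E→H: 18.
Total = 7 + 12 + 10 + 20 + 17 + 18 = 84.

84 min along H → N → X → F → V → E → H.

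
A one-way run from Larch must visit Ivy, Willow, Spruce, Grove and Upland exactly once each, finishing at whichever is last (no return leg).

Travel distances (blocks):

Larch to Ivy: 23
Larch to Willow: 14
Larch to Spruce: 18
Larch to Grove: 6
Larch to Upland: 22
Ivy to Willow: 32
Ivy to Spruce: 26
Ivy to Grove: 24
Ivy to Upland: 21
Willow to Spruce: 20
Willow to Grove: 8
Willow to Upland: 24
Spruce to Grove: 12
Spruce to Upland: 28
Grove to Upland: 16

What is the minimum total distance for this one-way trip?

There are 5! = 120 possible orderings.
Larch→Ivy→Willow→Spruce→Grove→Upland: 23+32+20+12+16 = 103
Larch→Ivy→Willow→Spruce→Upland→Grove: 23+32+20+28+16 = 119
Larch→Ivy→Willow→Grove→Spruce→Upland: 23+32+8+12+28 = 103
Larch→Ivy→Willow→Grove→Upland→Spruce: 23+32+8+16+28 = 107
Larch→Ivy→Willow→Upland→Spruce→Grove: 23+32+24+28+12 = 119
Larch→Ivy→Willow→Upland→Grove→Spruce: 23+32+24+16+12 = 107
Larch→Ivy→Spruce→Willow→Grove→Upland: 23+26+20+8+16 = 93
Larch→Ivy→Spruce→Willow→Upland→Grove: 23+26+20+24+16 = 109
Larch→Ivy→Spruce→Grove→Willow→Upland: 23+26+12+8+24 = 93
Larch→Ivy→Spruce→Grove→Upland→Willow: 23+26+12+16+24 = 101
Larch→Ivy→Spruce→Upland→Willow→Grove: 23+26+28+24+8 = 109
Larch→Ivy→Spruce→Upland→Grove→Willow: 23+26+28+16+8 = 101
Larch→Ivy→Grove→Willow→Spruce→Upland: 23+24+8+20+28 = 103
Larch→Ivy→Grove→Willow→Upland→Spruce: 23+24+8+24+28 = 107
… (106 more)
Larch→Willow→Grove→Spruce→Ivy→Upland: 14+8+12+26+21 = 81  ← best
The minimum is 81.
One shortest path: Larch → Willow → Grove → Spruce → Ivy → Upland.

Shortest open route: 81 blocks.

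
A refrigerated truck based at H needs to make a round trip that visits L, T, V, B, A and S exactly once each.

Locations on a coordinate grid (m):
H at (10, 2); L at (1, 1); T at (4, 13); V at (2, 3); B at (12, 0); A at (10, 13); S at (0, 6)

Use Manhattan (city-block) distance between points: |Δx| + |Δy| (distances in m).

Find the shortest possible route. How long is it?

There are 360 distinct closed tours to check (reversals are equivalent).
H - L - T - V - B - A - S - H: 10+15+12+13+15+17+14 = 96
H - L - T - V - B - S - A - H: 10+15+12+13+18+17+11 = 96
H - L - T - V - A - B - S - H: 10+15+12+18+15+18+14 = 102
H - L - T - V - A - S - B - H: 10+15+12+18+17+18+4 = 94
H - L - T - V - S - B - A - H: 10+15+12+5+18+15+11 = 86
H - L - T - V - S - A - B - H: 10+15+12+5+17+15+4 = 78
H - L - T - B - V - A - S - H: 10+15+21+13+18+17+14 = 108
H - L - T - B - V - S - A - H: 10+15+21+13+5+17+11 = 92
… (352 more)
H - B - L - V - S - T - A - H: 4+12+3+5+11+6+11 = 52  ← best
The minimum is 52.
One optimal route: H → B → L → V → S → T → A → H (or its reverse).

Shortest round trip = 52 m.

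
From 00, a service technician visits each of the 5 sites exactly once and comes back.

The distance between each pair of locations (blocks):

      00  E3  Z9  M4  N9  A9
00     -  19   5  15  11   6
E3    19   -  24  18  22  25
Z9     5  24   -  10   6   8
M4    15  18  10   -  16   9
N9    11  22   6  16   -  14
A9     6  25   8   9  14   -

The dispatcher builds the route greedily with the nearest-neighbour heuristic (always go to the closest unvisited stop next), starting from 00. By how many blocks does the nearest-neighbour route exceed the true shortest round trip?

Excess over optimum: 5 blocks.

From 00: Z9=5, A9=6, N9=11, M4=15, E3=19 → choose Z9 (5).
From Z9: N9=6, A9=8, M4=10, E3=24 → choose N9 (6).
From N9: A9=14, M4=16, E3=22 → choose A9 (14).
From A9: M4=9, E3=25 → choose M4 (9).
From M4: E3=18 → choose E3 (18).
NN route 00 → Z9 → N9 → A9 → M4 → E3 → 00 costs 71.
Optimal: 00 → Z9 → N9 → E3 → M4 → A9 → 00 costs 66 (by enumerating all 60 distinct tours).
Excess = 71 − 66 = 5.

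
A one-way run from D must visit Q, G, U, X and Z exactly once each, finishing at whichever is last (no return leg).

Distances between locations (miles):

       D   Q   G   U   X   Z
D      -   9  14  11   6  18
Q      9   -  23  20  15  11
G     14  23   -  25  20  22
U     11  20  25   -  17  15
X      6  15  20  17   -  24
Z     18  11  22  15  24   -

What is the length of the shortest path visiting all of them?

Shortest open route: 72 miles.

There are 5! = 120 possible orderings.
D → Q → G → U → X → Z: 9+23+25+17+24 = 98
D → Q → G → U → Z → X: 9+23+25+15+24 = 96
D → Q → G → X → U → Z: 9+23+20+17+15 = 84
D → Q → G → X → Z → U: 9+23+20+24+15 = 91
D → Q → G → Z → U → X: 9+23+22+15+17 = 86
D → Q → G → Z → X → U: 9+23+22+24+17 = 95
D → Q → U → G → X → Z: 9+20+25+20+24 = 98
D → Q → U → G → Z → X: 9+20+25+22+24 = 100
D → Q → U → X → G → Z: 9+20+17+20+22 = 88
D → Q → U → X → Z → G: 9+20+17+24+22 = 92
D → Q → U → Z → G → X: 9+20+15+22+20 = 86
D → Q → U → Z → X → G: 9+20+15+24+20 = 88
D → Q → X → G → U → Z: 9+15+20+25+15 = 84
D → Q → X → G → Z → U: 9+15+20+22+15 = 81
… (106 more)
D → Q → Z → U → X → G: 9+11+15+17+20 = 72  ← best
The minimum is 72.
One shortest path: D → Q → Z → U → X → G.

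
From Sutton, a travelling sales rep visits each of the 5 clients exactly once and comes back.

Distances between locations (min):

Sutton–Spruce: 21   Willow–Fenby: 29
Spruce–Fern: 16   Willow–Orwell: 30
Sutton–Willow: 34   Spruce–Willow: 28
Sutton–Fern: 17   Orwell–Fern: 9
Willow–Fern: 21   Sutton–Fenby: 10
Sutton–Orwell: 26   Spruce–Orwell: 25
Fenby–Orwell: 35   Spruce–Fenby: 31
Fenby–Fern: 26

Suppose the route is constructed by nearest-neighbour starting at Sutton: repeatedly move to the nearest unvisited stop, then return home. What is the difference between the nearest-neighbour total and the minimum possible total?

Sutton: Fenby=10, Fern=17, Spruce=21, Orwell=26, Willow=34 ⇒ Fenby
Fenby: Fern=26, Willow=29, Spruce=31, Orwell=35 ⇒ Fern
Fern: Orwell=9, Spruce=16, Willow=21 ⇒ Orwell
Orwell: Spruce=25, Willow=30 ⇒ Spruce
Spruce: Willow=28 ⇒ Willow
NN route Sutton → Fenby → Fern → Orwell → Spruce → Willow → Sutton costs 132.
Optimal: Sutton → Spruce → Orwell → Fern → Willow → Fenby → Sutton costs 115 (by enumerating all 60 distinct tours).
Excess = 132 − 115 = 17.

The nearest-neighbour route is 17 min longer than optimal.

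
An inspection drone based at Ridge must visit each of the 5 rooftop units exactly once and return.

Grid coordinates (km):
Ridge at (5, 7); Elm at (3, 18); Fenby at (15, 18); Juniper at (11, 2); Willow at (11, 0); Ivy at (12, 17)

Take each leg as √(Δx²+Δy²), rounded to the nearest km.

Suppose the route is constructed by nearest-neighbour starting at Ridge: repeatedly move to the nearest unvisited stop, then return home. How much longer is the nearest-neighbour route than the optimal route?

From Ridge: Juniper=8, Willow=9, Elm=11, Ivy=12, Fenby=15 → choose Juniper (8).
From Juniper: Willow=2, Ivy=15, Fenby=16, Elm=18 → choose Willow (2).
From Willow: Ivy=17, Fenby=18, Elm=20 → choose Ivy (17).
From Ivy: Fenby=3, Elm=9 → choose Fenby (3).
From Fenby: Elm=12 → choose Elm (12).
NN route Ridge → Juniper → Willow → Ivy → Fenby → Elm → Ridge costs 53.
Optimal: Ridge → Elm → Ivy → Fenby → Juniper → Willow → Ridge costs 50 (by enumerating all 60 distinct tours).
Excess = 53 − 50 = 3.

The nearest-neighbour route is 3 km longer than optimal.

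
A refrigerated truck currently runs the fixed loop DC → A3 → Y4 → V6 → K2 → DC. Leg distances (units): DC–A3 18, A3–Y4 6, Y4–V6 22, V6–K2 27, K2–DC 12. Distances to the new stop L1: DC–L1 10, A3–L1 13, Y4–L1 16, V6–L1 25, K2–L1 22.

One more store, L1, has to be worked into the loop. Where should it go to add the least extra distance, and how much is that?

Adding 5 by placing L1 on the DC–A3 leg.

Insertion cost between consecutive stops i–j is d(i,L1) + d(L1,j) − d(i,j):
  between DC and A3: 10 + 13 − 18 = 5
  between A3 and Y4: 13 + 16 − 6 = 23
  between Y4 and V6: 16 + 25 − 22 = 19
  between V6 and K2: 25 + 22 − 27 = 20
  between K2 and DC: 22 + 10 − 12 = 20
Cheapest insertion is between DC and A3, adding 5.
New total = 85 + 5 = 90.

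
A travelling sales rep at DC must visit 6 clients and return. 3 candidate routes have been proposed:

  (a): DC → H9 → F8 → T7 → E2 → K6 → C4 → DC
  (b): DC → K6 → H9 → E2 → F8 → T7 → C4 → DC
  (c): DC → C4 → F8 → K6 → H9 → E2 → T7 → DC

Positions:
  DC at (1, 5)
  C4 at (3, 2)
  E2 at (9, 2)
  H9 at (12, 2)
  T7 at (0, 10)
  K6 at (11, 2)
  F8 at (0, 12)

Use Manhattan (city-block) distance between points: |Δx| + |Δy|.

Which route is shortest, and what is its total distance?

(a): 14 + 22 + 2 + 17 + 2 + 8 + 5 = 70
(b): 13 + 1 + 3 + 19 + 2 + 11 + 5 = 54
(c): 5 + 13 + 21 + 1 + 3 + 17 + 6 = 66

54 — (b) is the shortest.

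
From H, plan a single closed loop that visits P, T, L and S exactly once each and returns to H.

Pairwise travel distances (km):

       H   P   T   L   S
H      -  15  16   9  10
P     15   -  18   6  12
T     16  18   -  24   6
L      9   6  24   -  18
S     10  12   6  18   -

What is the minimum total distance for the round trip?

Shortest round trip = 49 km.

With 4 stops there are 4!/2 = 12 distinct round trips (a route and its reverse cost the same).
H-P-T-L-S-H: 15+18+24+18+10 = 85
H-P-T-S-L-H: 15+18+6+18+9 = 66
H-P-L-T-S-H: 15+6+24+6+10 = 61
H-P-L-S-T-H: 15+6+18+6+16 = 61
H-P-S-T-L-H: 15+12+6+24+9 = 66
H-P-S-L-T-H: 15+12+18+24+16 = 85
H-T-P-L-S-H: 16+18+6+18+10 = 68
H-T-P-S-L-H: 16+18+12+18+9 = 73
H-T-L-P-S-H: 16+24+6+12+10 = 68
H-T-S-P-L-H: 16+6+12+6+9 = 49
H-L-P-T-S-H: 9+6+18+6+10 = 49
H-L-T-P-S-H: 9+24+18+12+10 = 73
The minimum is 49.
One optimal route: H → T → S → P → L → H (or its reverse).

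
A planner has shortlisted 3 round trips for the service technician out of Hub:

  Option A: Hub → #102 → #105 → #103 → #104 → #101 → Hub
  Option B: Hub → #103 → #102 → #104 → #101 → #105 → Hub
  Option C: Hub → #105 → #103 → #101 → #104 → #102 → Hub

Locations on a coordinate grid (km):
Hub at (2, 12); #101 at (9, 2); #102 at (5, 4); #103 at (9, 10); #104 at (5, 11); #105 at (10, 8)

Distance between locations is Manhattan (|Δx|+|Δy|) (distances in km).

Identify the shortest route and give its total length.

54 km — Option C is the shortest.

Option A: 11 + 9 + 3 + 5 + 13 + 17 = 58
Option B: 9 + 10 + 7 + 13 + 7 + 12 = 58
Option C: 12 + 3 + 8 + 13 + 7 + 11 = 54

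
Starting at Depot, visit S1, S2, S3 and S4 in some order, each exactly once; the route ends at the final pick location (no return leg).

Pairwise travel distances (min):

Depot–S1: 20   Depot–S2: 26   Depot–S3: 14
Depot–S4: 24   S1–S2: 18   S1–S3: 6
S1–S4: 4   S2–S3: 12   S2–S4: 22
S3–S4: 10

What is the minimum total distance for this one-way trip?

There are 4! = 24 possible orderings.
Depot - S1 - S2 - S3 - S4: 20+18+12+10 = 60
Depot - S1 - S2 - S4 - S3: 20+18+22+10 = 70
Depot - S1 - S3 - S2 - S4: 20+6+12+22 = 60
Depot - S1 - S3 - S4 - S2: 20+6+10+22 = 58
Depot - S1 - S4 - S2 - S3: 20+4+22+12 = 58
Depot - S1 - S4 - S3 - S2: 20+4+10+12 = 46
Depot - S2 - S1 - S3 - S4: 26+18+6+10 = 60
Depot - S2 - S1 - S4 - S3: 26+18+4+10 = 58
Depot - S2 - S3 - S1 - S4: 26+12+6+4 = 48
Depot - S2 - S3 - S4 - S1: 26+12+10+4 = 52
Depot - S2 - S4 - S1 - S3: 26+22+4+6 = 58
Depot - S2 - S4 - S3 - S1: 26+22+10+6 = 64
Depot - S3 - S1 - S2 - S4: 14+6+18+22 = 60
Depot - S3 - S1 - S4 - S2: 14+6+4+22 = 46
… (10 more)
The minimum is 46.
One shortest path: Depot → S1 → S4 → S3 → S2.

Shortest open route: 46 min.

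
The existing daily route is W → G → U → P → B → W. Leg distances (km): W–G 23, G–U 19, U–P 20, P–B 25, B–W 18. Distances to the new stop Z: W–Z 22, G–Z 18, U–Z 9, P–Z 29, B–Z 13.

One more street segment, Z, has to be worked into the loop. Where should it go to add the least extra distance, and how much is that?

+8 km — insert Z between G and U.

Insertion cost between consecutive stops i–j is d(i,Z) + d(Z,j) − d(i,j):
  between W and G: 22 + 18 − 23 = 17
  between G and U: 18 + 9 − 19 = 8
  between U and P: 9 + 29 − 20 = 18
  between P and B: 29 + 13 − 25 = 17
  between B and W: 13 + 22 − 18 = 17
Cheapest insertion is between G and U, adding 8.
New total = 105 + 8 = 113.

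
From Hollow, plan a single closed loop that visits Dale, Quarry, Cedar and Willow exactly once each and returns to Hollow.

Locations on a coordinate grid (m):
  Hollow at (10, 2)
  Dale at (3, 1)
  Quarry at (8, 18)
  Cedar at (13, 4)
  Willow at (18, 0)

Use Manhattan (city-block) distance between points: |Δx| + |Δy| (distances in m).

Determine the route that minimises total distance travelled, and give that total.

Hollow → Dale → Quarry → Cedar → Willow → Hollow: 8+22+19+9+10 = 68
Hollow → Dale → Quarry → Willow → Cedar → Hollow: 8+22+28+9+5 = 72
Hollow → Dale → Cedar → Quarry → Willow → Hollow: 8+13+19+28+10 = 78
Hollow → Dale → Cedar → Willow → Quarry → Hollow: 8+13+9+28+18 = 76
Hollow → Dale → Willow → Quarry → Cedar → Hollow: 8+16+28+19+5 = 76
Hollow → Dale → Willow → Cedar → Quarry → Hollow: 8+16+9+19+18 = 70
Hollow → Quarry → Dale → Cedar → Willow → Hollow: 18+22+13+9+10 = 72
Hollow → Quarry → Dale → Willow → Cedar → Hollow: 18+22+16+9+5 = 70
Hollow → Quarry → Cedar → Dale → Willow → Hollow: 18+19+13+16+10 = 76
Hollow → Quarry → Willow → Dale → Cedar → Hollow: 18+28+16+13+5 = 80
Hollow → Cedar → Dale → Quarry → Willow → Hollow: 5+13+22+28+10 = 78
Hollow → Cedar → Quarry → Dale → Willow → Hollow: 5+19+22+16+10 = 72
The minimum is 68.
One optimal route: Hollow → Dale → Quarry → Cedar → Willow → Hollow (or its reverse).

Shortest round trip = 68 m.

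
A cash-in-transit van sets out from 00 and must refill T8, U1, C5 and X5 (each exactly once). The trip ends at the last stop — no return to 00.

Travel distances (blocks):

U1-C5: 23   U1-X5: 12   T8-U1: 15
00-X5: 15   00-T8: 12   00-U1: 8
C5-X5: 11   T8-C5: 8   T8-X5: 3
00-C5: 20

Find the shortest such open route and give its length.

Minimum one-way distance = 31 blocks.

There are 4! = 24 possible orderings.
00 → T8 → U1 → C5 → X5: 12+15+23+11 = 61
00 → T8 → U1 → X5 → C5: 12+15+12+11 = 50
00 → T8 → C5 → U1 → X5: 12+8+23+12 = 55
00 → T8 → C5 → X5 → U1: 12+8+11+12 = 43
00 → T8 → X5 → U1 → C5: 12+3+12+23 = 50
00 → T8 → X5 → C5 → U1: 12+3+11+23 = 49
00 → U1 → T8 → C5 → X5: 8+15+8+11 = 42
00 → U1 → T8 → X5 → C5: 8+15+3+11 = 37
00 → U1 → C5 → T8 → X5: 8+23+8+3 = 42
00 → U1 → C5 → X5 → T8: 8+23+11+3 = 45
00 → U1 → X5 → T8 → C5: 8+12+3+8 = 31
00 → U1 → X5 → C5 → T8: 8+12+11+8 = 39
00 → C5 → T8 → U1 → X5: 20+8+15+12 = 55
00 → C5 → T8 → X5 → U1: 20+8+3+12 = 43
… (10 more)
The minimum is 31.
One shortest path: 00 → U1 → X5 → T8 → C5.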